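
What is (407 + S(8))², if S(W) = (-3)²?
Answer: 173056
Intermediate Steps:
S(W) = 9
(407 + S(8))² = (407 + 9)² = 416² = 173056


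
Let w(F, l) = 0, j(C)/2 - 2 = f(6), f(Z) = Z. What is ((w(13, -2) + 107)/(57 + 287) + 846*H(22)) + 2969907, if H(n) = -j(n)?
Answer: 1016991731/344 ≈ 2.9564e+6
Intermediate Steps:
j(C) = 16 (j(C) = 4 + 2*6 = 4 + 12 = 16)
H(n) = -16 (H(n) = -1*16 = -16)
((w(13, -2) + 107)/(57 + 287) + 846*H(22)) + 2969907 = ((0 + 107)/(57 + 287) + 846*(-16)) + 2969907 = (107/344 - 13536) + 2969907 = -4656277/344 + 2969907 = 1016991731/344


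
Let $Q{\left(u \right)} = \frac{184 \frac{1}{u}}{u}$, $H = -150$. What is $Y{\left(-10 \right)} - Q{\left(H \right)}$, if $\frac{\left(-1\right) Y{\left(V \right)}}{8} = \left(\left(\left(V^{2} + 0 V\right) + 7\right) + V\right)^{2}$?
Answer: $- \frac{423405046}{5625} \approx -75272.0$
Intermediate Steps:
$Y{\left(V \right)} = - 8 \left(7 + V + V^{2}\right)^{2}$ ($Y{\left(V \right)} = - 8 \left(\left(\left(V^{2} + 0 V\right) + 7\right) + V\right)^{2} = - 8 \left(\left(\left(V^{2} + 0\right) + 7\right) + V\right)^{2} = - 8 \left(\left(V^{2} + 7\right) + V\right)^{2} = - 8 \left(\left(7 + V^{2}\right) + V\right)^{2} = - 8 \left(7 + V + V^{2}\right)^{2}$)
$Q{\left(u \right)} = \frac{184}{u^{2}}$
$Y{\left(-10 \right)} - Q{\left(H \right)} = - 8 \left(7 - 10 + \left(-10\right)^{2}\right)^{2} - \frac{184}{22500} = - 8 \left(7 - 10 + 100\right)^{2} - 184 \cdot \frac{1}{22500} = - 8 \cdot 97^{2} - \frac{46}{5625} = \left(-8\right) 9409 - \frac{46}{5625} = -75272 - \frac{46}{5625} = - \frac{423405046}{5625}$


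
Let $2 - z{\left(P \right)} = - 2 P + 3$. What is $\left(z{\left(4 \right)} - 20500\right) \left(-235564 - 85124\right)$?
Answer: $6571859184$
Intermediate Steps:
$z{\left(P \right)} = -1 + 2 P$ ($z{\left(P \right)} = 2 - \left(- 2 P + 3\right) = 2 - \left(3 - 2 P\right) = 2 + \left(-3 + 2 P\right) = -1 + 2 P$)
$\left(z{\left(4 \right)} - 20500\right) \left(-235564 - 85124\right) = \left(\left(-1 + 2 \cdot 4\right) - 20500\right) \left(-235564 - 85124\right) = \left(\left(-1 + 8\right) - 20500\right) \left(-320688\right) = \left(7 - 20500\right) \left(-320688\right) = \left(-20493\right) \left(-320688\right) = 6571859184$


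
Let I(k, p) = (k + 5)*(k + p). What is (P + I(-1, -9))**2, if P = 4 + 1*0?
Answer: 1296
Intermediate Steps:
I(k, p) = (5 + k)*(k + p)
P = 4 (P = 4 + 0 = 4)
(P + I(-1, -9))**2 = (4 + ((-1)**2 + 5*(-1) + 5*(-9) - 1*(-9)))**2 = (4 + (1 - 5 - 45 + 9))**2 = (4 - 40)**2 = (-36)**2 = 1296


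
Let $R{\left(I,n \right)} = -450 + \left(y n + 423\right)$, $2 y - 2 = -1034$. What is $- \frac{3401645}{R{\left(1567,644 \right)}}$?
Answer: $\frac{3401645}{332331} \approx 10.236$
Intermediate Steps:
$y = -516$ ($y = 1 + \frac{1}{2} \left(-1034\right) = 1 - 517 = -516$)
$R{\left(I,n \right)} = -27 - 516 n$ ($R{\left(I,n \right)} = -450 - \left(-423 + 516 n\right) = -27 - 516 n$)
$- \frac{3401645}{R{\left(1567,644 \right)}} = - \frac{3401645}{-27 - 332304} = - \frac{3401645}{-332331} = \left(-3401645\right) \left(- \frac{1}{332331}\right) = \frac{3401645}{332331}$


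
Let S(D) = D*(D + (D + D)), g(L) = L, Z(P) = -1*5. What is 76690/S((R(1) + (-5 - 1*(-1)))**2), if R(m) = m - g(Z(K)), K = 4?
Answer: 38345/24 ≈ 1597.7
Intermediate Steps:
Z(P) = -5
R(m) = 5 + m (R(m) = m - 1*(-5) = m + 5 = 5 + m)
S(D) = 3*D**2 (S(D) = D*(D + 2*D) = D*(3*D) = 3*D**2)
76690/S((R(1) + (-5 - 1*(-1)))**2) = 76690/((3*(((5 + 1) + (-5 - 1*(-1)))**2)**2)) = 76690/((3*((6 + (-5 + 1))**2)**2)) = 76690/((3*((6 - 4)**2)**2)) = 76690/((3*(2**2)**2)) = 76690/((3*4**2)) = 76690/((3*16)) = 76690/48 = 76690*(1/48) = 38345/24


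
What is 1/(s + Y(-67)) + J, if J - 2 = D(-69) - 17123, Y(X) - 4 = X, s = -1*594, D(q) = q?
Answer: -11293831/657 ≈ -17190.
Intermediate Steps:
s = -594
Y(X) = 4 + X
J = -17190 (J = 2 + (-69 - 17123) = 2 - 17192 = -17190)
1/(s + Y(-67)) + J = 1/(-594 + (4 - 67)) - 17190 = 1/(-594 - 63) - 17190 = 1/(-657) - 17190 = -1/657 - 17190 = -11293831/657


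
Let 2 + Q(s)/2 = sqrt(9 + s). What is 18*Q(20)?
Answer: -72 + 36*sqrt(29) ≈ 121.87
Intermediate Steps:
Q(s) = -4 + 2*sqrt(9 + s)
18*Q(20) = 18*(-4 + 2*sqrt(9 + 20)) = 18*(-4 + 2*sqrt(29)) = -72 + 36*sqrt(29)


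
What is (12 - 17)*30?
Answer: -150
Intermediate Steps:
(12 - 17)*30 = -5*30 = -150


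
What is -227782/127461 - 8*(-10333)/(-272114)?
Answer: -36259553626/17341961277 ≈ -2.0909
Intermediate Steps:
-227782/127461 - 8*(-10333)/(-272114) = -227782*1/127461 + 82664*(-1/272114) = -227782/127461 - 41332/136057 = -36259553626/17341961277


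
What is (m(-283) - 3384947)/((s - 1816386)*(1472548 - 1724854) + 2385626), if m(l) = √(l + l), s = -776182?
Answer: -3384947/654122847434 + I*√566/654122847434 ≈ -5.1748e-6 + 3.637e-11*I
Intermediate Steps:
m(l) = √2*√l (m(l) = √(2*l) = √2*√l)
(m(-283) - 3384947)/((s - 1816386)*(1472548 - 1724854) + 2385626) = (√2*√(-283) - 3384947)/((-776182 - 1816386)*(1472548 - 1724854) + 2385626) = (√2*(I*√283) - 3384947)/(-2592568*(-252306) + 2385626) = (I*√566 - 3384947)/(654120461808 + 2385626) = (-3384947 + I*√566)/654122847434 = (-3384947 + I*√566)*(1/654122847434) = -3384947/654122847434 + I*√566/654122847434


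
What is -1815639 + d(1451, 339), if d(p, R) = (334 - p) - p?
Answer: -1818207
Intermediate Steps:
d(p, R) = 334 - 2*p
-1815639 + d(1451, 339) = -1815639 + (334 - 2*1451) = -1815639 + (334 - 2902) = -1815639 - 2568 = -1818207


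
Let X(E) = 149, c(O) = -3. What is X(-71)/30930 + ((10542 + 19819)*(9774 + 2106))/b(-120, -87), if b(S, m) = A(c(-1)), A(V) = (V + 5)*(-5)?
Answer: -1115610087091/30930 ≈ -3.6069e+7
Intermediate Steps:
A(V) = -25 - 5*V (A(V) = (5 + V)*(-5) = -25 - 5*V)
b(S, m) = -10 (b(S, m) = -25 - 5*(-3) = -25 + 15 = -10)
X(-71)/30930 + ((10542 + 19819)*(9774 + 2106))/b(-120, -87) = 149/30930 + ((10542 + 19819)*(9774 + 2106))/(-10) = 149*(1/30930) + (30361*11880)*(-1/10) = 149/30930 + 360688680*(-1/10) = 149/30930 - 36068868 = -1115610087091/30930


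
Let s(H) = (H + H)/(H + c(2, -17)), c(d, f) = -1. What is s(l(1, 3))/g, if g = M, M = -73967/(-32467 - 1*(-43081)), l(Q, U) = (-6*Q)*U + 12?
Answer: -127368/517769 ≈ -0.24599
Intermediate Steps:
l(Q, U) = 12 - 6*Q*U (l(Q, U) = -6*Q*U + 12 = 12 - 6*Q*U)
s(H) = 2*H/(-1 + H) (s(H) = (H + H)/(H - 1) = (2*H)/(-1 + H) = 2*H/(-1 + H))
M = -73967/10614 (M = -73967/(-32467 + 43081) = -73967/10614 ≈ -6.9688)
g = -73967/10614 ≈ -6.9688
s(l(1, 3))/g = (2*(12 - 6*1*3)/(-1 + (12 - 6*1*3)))/(-73967/10614) = (2*(12 - 18)/(-1 + (12 - 18)))*(-10614/73967) = (2*(-6)/(-1 - 6))*(-10614/73967) = (2*(-6)/(-7))*(-10614/73967) = (2*(-6)*(-⅐))*(-10614/73967) = (12/7)*(-10614/73967) = -127368/517769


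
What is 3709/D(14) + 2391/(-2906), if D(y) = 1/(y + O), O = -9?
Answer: 53889379/2906 ≈ 18544.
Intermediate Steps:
D(y) = 1/(-9 + y) (D(y) = 1/(y - 9) = 1/(-9 + y))
3709/D(14) + 2391/(-2906) = 3709/(1/(-9 + 14)) + 2391/(-2906) = 3709/(1/5) + 2391*(-1/2906) = 3709/(1/5) - 2391/2906 = 3709*5 - 2391/2906 = 18545 - 2391/2906 = 53889379/2906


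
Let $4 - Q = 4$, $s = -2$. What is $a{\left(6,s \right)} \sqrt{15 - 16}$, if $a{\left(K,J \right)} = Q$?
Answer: $0$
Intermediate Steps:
$Q = 0$ ($Q = 4 - 4 = 0$)
$a{\left(K,J \right)} = 0$
$a{\left(6,s \right)} \sqrt{15 - 16} = 0 \sqrt{15 - 16} = 0 \sqrt{-1} = 0 i = 0$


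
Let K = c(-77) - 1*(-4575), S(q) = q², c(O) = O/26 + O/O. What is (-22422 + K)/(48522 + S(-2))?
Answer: -464073/1261676 ≈ -0.36782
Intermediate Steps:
c(O) = 1 + O/26 (c(O) = O*(1/26) + 1 = O/26 + 1 = 1 + O/26)
K = 118899/26 (K = (1 + (1/26)*(-77)) - 1*(-4575) = (1 - 77/26) + 4575 = -51/26 + 4575 = 118899/26 ≈ 4573.0)
(-22422 + K)/(48522 + S(-2)) = (-22422 + 118899/26)/(48522 + (-2)²) = -464073/(26*(48522 + 4)) = -464073/26/48526 = -464073/26*1/48526 = -464073/1261676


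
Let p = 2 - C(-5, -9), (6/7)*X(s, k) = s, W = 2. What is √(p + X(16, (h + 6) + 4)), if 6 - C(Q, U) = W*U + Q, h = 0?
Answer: 5*I*√3/3 ≈ 2.8868*I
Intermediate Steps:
C(Q, U) = 6 - Q - 2*U (C(Q, U) = 6 - (2*U + Q) = 6 - (Q + 2*U) = 6 + (-Q - 2*U) = 6 - Q - 2*U)
X(s, k) = 7*s/6
p = -27 (p = 2 - (6 - 1*(-5) - 2*(-9)) = 2 - (6 + 5 + 18) = 2 - 1*29 = 2 - 29 = -27)
√(p + X(16, (h + 6) + 4)) = √(-27 + (7/6)*16) = √(-27 + 56/3) = √(-25/3) = 5*I*√3/3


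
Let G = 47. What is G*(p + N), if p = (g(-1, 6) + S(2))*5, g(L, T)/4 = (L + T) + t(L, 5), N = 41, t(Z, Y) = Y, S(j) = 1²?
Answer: 11562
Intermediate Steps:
S(j) = 1
g(L, T) = 20 + 4*L + 4*T (g(L, T) = 4*((L + T) + 5) = 4*(5 + L + T) = 20 + 4*L + 4*T)
p = 205 (p = ((20 + 4*(-1) + 4*6) + 1)*5 = ((20 - 4 + 24) + 1)*5 = (40 + 1)*5 = 41*5 = 205)
G*(p + N) = 47*(205 + 41) = 47*246 = 11562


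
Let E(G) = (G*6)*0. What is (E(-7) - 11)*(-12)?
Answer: 132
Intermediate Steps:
E(G) = 0 (E(G) = (6*G)*0 = 0)
(E(-7) - 11)*(-12) = (0 - 11)*(-12) = -11*(-12) = 132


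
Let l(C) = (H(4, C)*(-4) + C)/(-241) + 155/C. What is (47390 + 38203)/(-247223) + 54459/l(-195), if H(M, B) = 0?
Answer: 126543588168981/33127882 ≈ 3.8199e+6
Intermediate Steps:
l(C) = 155/C - C/241 (l(C) = (0*(-4) + C)/(-241) + 155/C = (0 + C)*(-1/241) + 155/C = C*(-1/241) + 155/C = -C/241 + 155/C = 155/C - C/241)
(47390 + 38203)/(-247223) + 54459/l(-195) = (47390 + 38203)/(-247223) + 54459/(155/(-195) - 1/241*(-195)) = 85593*(-1/247223) + 54459/(155*(-1/195) + 195/241) = -85593/247223 + 54459/(-31/39 + 195/241) = -85593/247223 + 54459/(134/9399) = -85593/247223 + 54459*(9399/134) = -85593/247223 + 511860141/134 = 126543588168981/33127882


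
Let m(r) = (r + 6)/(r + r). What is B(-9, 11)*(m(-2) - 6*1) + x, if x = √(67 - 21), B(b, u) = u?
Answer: -77 + √46 ≈ -70.218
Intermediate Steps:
x = √46 ≈ 6.7823
m(r) = (6 + r)/(2*r) (m(r) = (6 + r)/((2*r)) = (6 + r)*(1/(2*r)) = (6 + r)/(2*r))
B(-9, 11)*(m(-2) - 6*1) + x = 11*((½)*(6 - 2)/(-2) - 6*1) + √46 = 11*((½)*(-½)*4 - 6) + √46 = 11*(-1 - 6) + √46 = 11*(-7) + √46 = -77 + √46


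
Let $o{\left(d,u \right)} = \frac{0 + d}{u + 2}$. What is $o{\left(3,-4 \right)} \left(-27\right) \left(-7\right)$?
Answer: $- \frac{567}{2} \approx -283.5$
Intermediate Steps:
$o{\left(d,u \right)} = \frac{d}{2 + u}$
$o{\left(3,-4 \right)} \left(-27\right) \left(-7\right) = \frac{3}{2 - 4} \left(-27\right) \left(-7\right) = \frac{3}{-2} \left(-27\right) \left(-7\right) = 3 \left(- \frac{1}{2}\right) \left(-27\right) \left(-7\right) = \left(- \frac{3}{2}\right) \left(-27\right) \left(-7\right) = \frac{81}{2} \left(-7\right) = - \frac{567}{2}$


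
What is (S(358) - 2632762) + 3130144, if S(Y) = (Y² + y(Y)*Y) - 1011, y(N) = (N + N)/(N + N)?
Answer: 624893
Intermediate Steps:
y(N) = 1 (y(N) = (2*N)/((2*N)) = (2*N)*(1/(2*N)) = 1)
S(Y) = -1011 + Y + Y² (S(Y) = (Y² + 1*Y) - 1011 = (Y² + Y) - 1011 = (Y + Y²) - 1011 = -1011 + Y + Y²)
(S(358) - 2632762) + 3130144 = ((-1011 + 358 + 358²) - 2632762) + 3130144 = ((-1011 + 358 + 128164) - 2632762) + 3130144 = (127511 - 2632762) + 3130144 = -2505251 + 3130144 = 624893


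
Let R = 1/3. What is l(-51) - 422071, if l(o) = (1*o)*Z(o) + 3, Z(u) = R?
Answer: -422085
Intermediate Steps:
R = ⅓ (R = 1*(⅓) = ⅓ ≈ 0.33333)
Z(u) = ⅓
l(o) = 3 + o/3 (l(o) = (1*o)*(⅓) + 3 = o*(⅓) + 3 = o/3 + 3 = 3 + o/3)
l(-51) - 422071 = (3 + (⅓)*(-51)) - 422071 = (3 - 17) - 422071 = -14 - 422071 = -422085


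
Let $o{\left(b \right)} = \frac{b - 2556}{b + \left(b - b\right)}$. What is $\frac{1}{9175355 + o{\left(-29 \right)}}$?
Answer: $\frac{29}{266087880} \approx 1.0899 \cdot 10^{-7}$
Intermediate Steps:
$o{\left(b \right)} = \frac{-2556 + b}{b}$ ($o{\left(b \right)} = \frac{-2556 + b}{b + 0} = \frac{-2556 + b}{b}$)
$\frac{1}{9175355 + o{\left(-29 \right)}} = \frac{1}{9175355 + \frac{-2556 - 29}{-29}} = \frac{1}{9175355 - - \frac{2585}{29}} = \frac{1}{9175355 + \frac{2585}{29}} = \frac{1}{\frac{266087880}{29}} = \frac{29}{266087880}$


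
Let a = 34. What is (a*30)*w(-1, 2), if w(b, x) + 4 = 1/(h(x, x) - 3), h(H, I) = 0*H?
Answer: -4420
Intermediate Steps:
h(H, I) = 0
w(b, x) = -13/3 (w(b, x) = -4 + 1/(0 - 3) = -4 + 1/(-3) = -4 - ⅓ = -13/3)
(a*30)*w(-1, 2) = (34*30)*(-13/3) = 1020*(-13/3) = -4420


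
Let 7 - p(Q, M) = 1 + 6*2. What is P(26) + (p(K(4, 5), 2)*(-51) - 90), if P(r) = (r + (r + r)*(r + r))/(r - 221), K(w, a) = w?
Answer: 202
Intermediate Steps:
p(Q, M) = -6 (p(Q, M) = 7 - (1 + 6*2) = 7 - (1 + 12) = 7 - 1*13 = 7 - 13 = -6)
P(r) = (r + 4*r²)/(-221 + r) (P(r) = (r + (2*r)*(2*r))/(-221 + r) = (r + 4*r²)/(-221 + r))
P(26) + (p(K(4, 5), 2)*(-51) - 90) = 26*(1 + 4*26)/(-221 + 26) + (-6*(-51) - 90) = 26*(1 + 104)/(-195) + (306 - 90) = 26*(-1/195)*105 + 216 = -14 + 216 = 202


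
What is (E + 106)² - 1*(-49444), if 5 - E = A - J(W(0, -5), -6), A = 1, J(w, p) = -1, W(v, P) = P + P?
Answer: 61325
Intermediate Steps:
W(v, P) = 2*P
E = 3 (E = 5 - (1 - 1*(-1)) = 5 - (1 + 1) = 5 - 1*2 = 5 - 2 = 3)
(E + 106)² - 1*(-49444) = (3 + 106)² - 1*(-49444) = 109² + 49444 = 11881 + 49444 = 61325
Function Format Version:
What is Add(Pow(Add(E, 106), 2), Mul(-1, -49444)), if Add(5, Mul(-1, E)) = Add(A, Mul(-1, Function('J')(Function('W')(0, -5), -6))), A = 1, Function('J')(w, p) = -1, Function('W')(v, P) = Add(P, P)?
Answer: 61325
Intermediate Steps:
Function('W')(v, P) = Mul(2, P)
E = 3 (E = Add(5, Mul(-1, Add(1, Mul(-1, -1)))) = Add(5, Mul(-1, Add(1, 1))) = Add(5, Mul(-1, 2)) = Add(5, -2) = 3)
Add(Pow(Add(E, 106), 2), Mul(-1, -49444)) = Add(Pow(Add(3, 106), 2), Mul(-1, -49444)) = Add(Pow(109, 2), 49444) = Add(11881, 49444) = 61325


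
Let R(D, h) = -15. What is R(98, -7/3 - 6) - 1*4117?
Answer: -4132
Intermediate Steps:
R(98, -7/3 - 6) - 1*4117 = -15 - 1*4117 = -15 - 4117 = -4132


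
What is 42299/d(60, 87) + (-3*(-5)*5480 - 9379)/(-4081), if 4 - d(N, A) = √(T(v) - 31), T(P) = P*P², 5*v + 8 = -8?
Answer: 12226430187/5813093 + 211495*I*√39855/9971 ≈ 2103.3 + 4234.5*I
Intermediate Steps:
v = -16/5 (v = -8/5 + (⅕)*(-8) = -8/5 - 8/5 = -16/5 ≈ -3.2000)
T(P) = P³
d(N, A) = 4 - I*√39855/25 (d(N, A) = 4 - √((-16/5)³ - 31) = 4 - √(-4096/125 - 31) = 4 - √(-7971/125) = 4 - I*√39855/25)
42299/d(60, 87) + (-3*(-5)*5480 - 9379)/(-4081) = 42299/(4 - I*√39855/25) + (-3*(-5)*5480 - 9379)/(-4081) = 42299/(4 - I*√39855/25) + (15*5480 - 9379)*(-1/4081) = 42299/(4 - I*√39855/25) + (82200 - 9379)*(-1/4081) = 42299/(4 - I*√39855/25) + 72821*(-1/4081) = 42299/(4 - I*√39855/25) - 10403/583 = -10403/583 + 42299/(4 - I*√39855/25)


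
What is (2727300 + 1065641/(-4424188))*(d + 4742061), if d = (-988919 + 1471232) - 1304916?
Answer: 23646260349306748311/2212094 ≈ 1.0690e+13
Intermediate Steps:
d = -822603 (d = 482313 - 1304916 = -822603)
(2727300 + 1065641/(-4424188))*(d + 4742061) = (2727300 + 1065641/(-4424188))*(-822603 + 4742061) = (2727300 + 1065641*(-1/4424188))*3919458 = (2727300 - 1065641/4424188)*3919458 = (12066086866759/4424188)*3919458 = 23646260349306748311/2212094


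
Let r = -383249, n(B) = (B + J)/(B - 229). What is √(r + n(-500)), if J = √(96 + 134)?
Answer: √(-279388021 - √230)/27 ≈ 619.07*I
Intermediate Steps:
J = √230 ≈ 15.166
n(B) = (B + √230)/(-229 + B) (n(B) = (B + √230)/(B - 229) = (B + √230)/(-229 + B))
√(r + n(-500)) = √(-383249 + (-500 + √230)/(-229 - 500)) = √(-383249 + (-500 + √230)/(-729)) = √(-383249 - (-500 + √230)/729) = √(-383249 + (500/729 - √230/729)) = √(-279388021/729 - √230/729)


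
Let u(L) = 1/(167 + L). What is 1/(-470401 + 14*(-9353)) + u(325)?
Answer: 600851/295860756 ≈ 0.0020309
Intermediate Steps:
1/(-470401 + 14*(-9353)) + u(325) = 1/(-470401 + 14*(-9353)) + 1/(167 + 325) = 1/(-470401 - 130942) + 1/492 = 1/(-601343) + 1/492 = -1/601343 + 1/492 = 600851/295860756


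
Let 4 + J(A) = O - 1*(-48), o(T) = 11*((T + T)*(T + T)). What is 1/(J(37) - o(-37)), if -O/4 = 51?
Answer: -1/60396 ≈ -1.6557e-5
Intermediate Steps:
O = -204 (O = -4*51 = -204)
o(T) = 44*T² (o(T) = 11*((2*T)*(2*T)) = 11*(4*T²) = 44*T²)
J(A) = -160 (J(A) = -4 + (-204 - 1*(-48)) = -4 + (-204 + 48) = -4 - 156 = -160)
1/(J(37) - o(-37)) = 1/(-160 - 44*(-37)²) = 1/(-160 - 44*1369) = 1/(-160 - 1*60236) = 1/(-160 - 60236) = 1/(-60396) = -1/60396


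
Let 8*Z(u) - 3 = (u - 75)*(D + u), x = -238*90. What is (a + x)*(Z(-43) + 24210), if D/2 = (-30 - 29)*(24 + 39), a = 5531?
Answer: -17096071441/8 ≈ -2.1370e+9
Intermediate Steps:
D = -7434 (D = 2*((-30 - 29)*(24 + 39)) = 2*(-59*63) = 2*(-3717) = -7434)
x = -21420
Z(u) = 3/8 + (-7434 + u)*(-75 + u)/8 (Z(u) = 3/8 + ((u - 75)*(-7434 + u))/8 = 3/8 + ((-75 + u)*(-7434 + u))/8 = 3/8 + ((-7434 + u)*(-75 + u))/8 = 3/8 + (-7434 + u)*(-75 + u)/8)
(a + x)*(Z(-43) + 24210) = (5531 - 21420)*((557553/8 - 7509/8*(-43) + (⅛)*(-43)²) + 24210) = -15889*((557553/8 + 322887/8 + (⅛)*1849) + 24210) = -15889*((557553/8 + 322887/8 + 1849/8) + 24210) = -15889*(882289/8 + 24210) = -15889*1075969/8 = -17096071441/8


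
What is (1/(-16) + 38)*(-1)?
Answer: -607/16 ≈ -37.938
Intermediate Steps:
(1/(-16) + 38)*(-1) = (-1/16 + 38)*(-1) = (607/16)*(-1) = -607/16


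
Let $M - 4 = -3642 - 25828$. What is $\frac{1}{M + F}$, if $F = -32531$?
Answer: $- \frac{1}{61997} \approx -1.613 \cdot 10^{-5}$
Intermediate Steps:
$M = -29466$ ($M = 4 - 29470 = -29466$)
$\frac{1}{M + F} = \frac{1}{-29466 - 32531} = \frac{1}{-61997} = - \frac{1}{61997}$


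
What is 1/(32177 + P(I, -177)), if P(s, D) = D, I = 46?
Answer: 1/32000 ≈ 3.1250e-5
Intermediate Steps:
1/(32177 + P(I, -177)) = 1/(32177 - 177) = 1/32000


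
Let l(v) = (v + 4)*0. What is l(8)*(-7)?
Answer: 0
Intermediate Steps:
l(v) = 0 (l(v) = (4 + v)*0 = 0)
l(8)*(-7) = 0*(-7) = 0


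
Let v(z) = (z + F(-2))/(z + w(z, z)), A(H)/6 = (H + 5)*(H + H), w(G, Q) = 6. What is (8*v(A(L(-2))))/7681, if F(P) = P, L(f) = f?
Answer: 296/253473 ≈ 0.0011678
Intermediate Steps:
A(H) = 12*H*(5 + H) (A(H) = 6*((H + 5)*(H + H)) = 6*((5 + H)*(2*H)) = 6*(2*H*(5 + H)) = 12*H*(5 + H))
v(z) = (-2 + z)/(6 + z) (v(z) = (z - 2)/(z + 6) = (-2 + z)/(6 + z))
(8*v(A(L(-2))))/7681 = (8*((-2 + 12*(-2)*(5 - 2))/(6 + 12*(-2)*(5 - 2))))/7681 = (8*((-2 + 12*(-2)*3)/(6 + 12*(-2)*3)))*(1/7681) = (8*((-2 - 72)/(6 - 72)))*(1/7681) = (8*(-74/(-66)))*(1/7681) = (8*(-1/66*(-74)))*(1/7681) = (8*(37/33))*(1/7681) = (296/33)*(1/7681) = 296/253473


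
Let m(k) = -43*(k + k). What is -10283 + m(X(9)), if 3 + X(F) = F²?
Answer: -16991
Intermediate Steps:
X(F) = -3 + F²
m(k) = -86*k
-10283 + m(X(9)) = -10283 - 86*(-3 + 9²) = -10283 - 86*(-3 + 81) = -10283 - 86*78 = -10283 - 6708 = -16991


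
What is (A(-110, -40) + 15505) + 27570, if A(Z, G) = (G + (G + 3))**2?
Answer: 49004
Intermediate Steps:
A(Z, G) = (3 + 2*G)**2 (A(Z, G) = (G + (3 + G))**2 = (3 + 2*G)**2)
(A(-110, -40) + 15505) + 27570 = ((3 + 2*(-40))**2 + 15505) + 27570 = ((3 - 80)**2 + 15505) + 27570 = ((-77)**2 + 15505) + 27570 = (5929 + 15505) + 27570 = 21434 + 27570 = 49004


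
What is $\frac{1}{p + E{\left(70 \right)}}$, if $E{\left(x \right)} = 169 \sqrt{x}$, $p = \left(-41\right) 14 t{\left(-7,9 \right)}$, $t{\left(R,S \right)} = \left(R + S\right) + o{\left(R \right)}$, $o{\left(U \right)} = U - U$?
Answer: $\frac{82}{48669} + \frac{169 \sqrt{70}}{681366} \approx 0.00376$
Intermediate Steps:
$o{\left(U \right)} = 0$
$t{\left(R,S \right)} = R + S$ ($t{\left(R,S \right)} = \left(R + S\right) + 0 = R + S$)
$p = -1148$ ($p = \left(-41\right) 14 \left(-7 + 9\right) = \left(-574\right) 2 = -1148$)
$\frac{1}{p + E{\left(70 \right)}} = \frac{1}{-1148 + 169 \sqrt{70}}$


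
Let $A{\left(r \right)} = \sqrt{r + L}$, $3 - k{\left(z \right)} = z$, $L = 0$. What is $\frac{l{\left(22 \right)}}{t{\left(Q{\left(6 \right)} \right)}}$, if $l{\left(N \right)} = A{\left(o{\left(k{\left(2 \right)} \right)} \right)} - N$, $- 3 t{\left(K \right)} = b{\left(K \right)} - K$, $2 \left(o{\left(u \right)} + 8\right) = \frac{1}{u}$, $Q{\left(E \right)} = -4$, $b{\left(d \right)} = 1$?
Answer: $\frac{66}{5} - \frac{3 i \sqrt{30}}{10} \approx 13.2 - 1.6432 i$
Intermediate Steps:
$k{\left(z \right)} = 3 - z$
$o{\left(u \right)} = -8 + \frac{1}{2 u}$
$t{\left(K \right)} = - \frac{1}{3} + \frac{K}{3}$ ($t{\left(K \right)} = - \frac{1 - K}{3} = - \frac{1}{3} + \frac{K}{3}$)
$A{\left(r \right)} = \sqrt{r}$ ($A{\left(r \right)} = \sqrt{r + 0} = \sqrt{r}$)
$l{\left(N \right)} = - N + \frac{i \sqrt{30}}{2}$ ($l{\left(N \right)} = \sqrt{-8 + \frac{1}{2 \left(3 - 2\right)}} - N = \sqrt{-8 + \frac{1}{2 \cdot 1}} - N = \sqrt{-8 + \frac{1}{2} \cdot 1} - N = \sqrt{-8 + \frac{1}{2}} - N = \sqrt{- \frac{15}{2}} - N = \frac{i \sqrt{30}}{2} - N = - N + \frac{i \sqrt{30}}{2}$)
$\frac{l{\left(22 \right)}}{t{\left(Q{\left(6 \right)} \right)}} = \frac{\left(-1\right) 22 + \frac{i \sqrt{30}}{2}}{- \frac{1}{3} + \frac{1}{3} \left(-4\right)} = \frac{-22 + \frac{i \sqrt{30}}{2}}{- \frac{1}{3} - \frac{4}{3}} = \frac{-22 + \frac{i \sqrt{30}}{2}}{- \frac{5}{3}} = \left(-22 + \frac{i \sqrt{30}}{2}\right) \left(- \frac{3}{5}\right) = \frac{66}{5} - \frac{3 i \sqrt{30}}{10}$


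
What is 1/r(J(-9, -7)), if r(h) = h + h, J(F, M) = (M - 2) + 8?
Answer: -½ ≈ -0.50000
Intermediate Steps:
J(F, M) = 6 + M (J(F, M) = (-2 + M) + 8 = 6 + M)
r(h) = 2*h
1/r(J(-9, -7)) = 1/(2*(6 - 7)) = 1/(2*(-1)) = 1/(-2) = -½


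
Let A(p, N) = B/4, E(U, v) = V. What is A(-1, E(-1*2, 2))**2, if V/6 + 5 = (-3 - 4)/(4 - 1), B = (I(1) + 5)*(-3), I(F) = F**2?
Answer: 81/4 ≈ 20.250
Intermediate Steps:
B = -18 (B = (1**2 + 5)*(-3) = (1 + 5)*(-3) = 6*(-3) = -18)
V = -44 (V = -30 + 6*((-3 - 4)/(4 - 1)) = -30 + 6*(-7/3) = -30 - 14 = -44)
E(U, v) = -44
A(p, N) = -9/2 (A(p, N) = -18/4 = -18*1/4 = -9/2)
A(-1, E(-1*2, 2))**2 = (-9/2)**2 = 81/4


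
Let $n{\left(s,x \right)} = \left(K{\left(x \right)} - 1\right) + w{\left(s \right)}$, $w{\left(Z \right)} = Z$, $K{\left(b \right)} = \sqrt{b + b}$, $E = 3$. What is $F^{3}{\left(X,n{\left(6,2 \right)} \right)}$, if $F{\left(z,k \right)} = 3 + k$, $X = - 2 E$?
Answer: $1000$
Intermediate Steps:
$K{\left(b \right)} = \sqrt{2} \sqrt{b}$ ($K{\left(b \right)} = \sqrt{2 b} = \sqrt{2} \sqrt{b}$)
$n{\left(s,x \right)} = -1 + s + \sqrt{2} \sqrt{x}$ ($n{\left(s,x \right)} = \left(\sqrt{2} \sqrt{x} - 1\right) + s = \left(-1 + \sqrt{2} \sqrt{x}\right) + s = -1 + s + \sqrt{2} \sqrt{x}$)
$X = -6$ ($X = \left(-2\right) 3 = -6$)
$F^{3}{\left(X,n{\left(6,2 \right)} \right)} = \left(3 + \left(-1 + 6 + \sqrt{2} \sqrt{2}\right)\right)^{3} = \left(3 + \left(-1 + 6 + 2\right)\right)^{3} = \left(3 + 7\right)^{3} = 10^{3} = 1000$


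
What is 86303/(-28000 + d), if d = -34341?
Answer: -86303/62341 ≈ -1.3844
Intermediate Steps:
86303/(-28000 + d) = 86303/(-28000 - 34341) = 86303/(-62341) = 86303*(-1/62341) = -86303/62341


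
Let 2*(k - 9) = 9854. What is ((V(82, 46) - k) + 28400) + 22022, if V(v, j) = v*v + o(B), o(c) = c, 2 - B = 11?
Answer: 52201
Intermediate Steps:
k = 4936 (k = 9 + (½)*9854 = 9 + 4927 = 4936)
B = -9 (B = 2 - 1*11 = 2 - 11 = -9)
V(v, j) = -9 + v² (V(v, j) = v*v - 9 = v² - 9 = -9 + v²)
((V(82, 46) - k) + 28400) + 22022 = (((-9 + 82²) - 1*4936) + 28400) + 22022 = (((-9 + 6724) - 4936) + 28400) + 22022 = ((6715 - 4936) + 28400) + 22022 = (1779 + 28400) + 22022 = 30179 + 22022 = 52201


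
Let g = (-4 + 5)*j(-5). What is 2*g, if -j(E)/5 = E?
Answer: 50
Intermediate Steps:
j(E) = -5*E
g = 25 (g = (-4 + 5)*(-5*(-5)) = 1*25 = 25)
2*g = 2*25 = 50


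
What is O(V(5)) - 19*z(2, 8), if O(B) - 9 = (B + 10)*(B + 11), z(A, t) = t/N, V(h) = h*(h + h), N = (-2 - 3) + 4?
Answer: 3821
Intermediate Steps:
N = -1 (N = -5 + 4 = -1)
V(h) = 2*h² (V(h) = h*(2*h) = 2*h²)
z(A, t) = -t (z(A, t) = t/(-1) = t*(-1) = -t)
O(B) = 9 + (10 + B)*(11 + B) (O(B) = 9 + (B + 10)*(B + 11) = 9 + (10 + B)*(11 + B))
O(V(5)) - 19*z(2, 8) = (119 + (2*5²)² + 21*(2*5²)) - (-19)*8 = (119 + (2*25)² + 21*(2*25)) - 19*(-8) = (119 + 50² + 21*50) + 152 = (119 + 2500 + 1050) + 152 = 3669 + 152 = 3821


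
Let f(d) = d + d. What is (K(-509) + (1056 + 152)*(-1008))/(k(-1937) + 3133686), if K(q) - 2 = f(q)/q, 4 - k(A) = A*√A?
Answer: -3815768965400/9827280580053 + 2358607420*I*√1937/9827280580053 ≈ -0.38828 + 0.010563*I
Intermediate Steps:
k(A) = 4 - A^(3/2) (k(A) = 4 - A*√A = 4 - A^(3/2))
f(d) = 2*d
K(q) = 4 (K(q) = 2 + (2*q)/q = 2 + 2 = 4)
(K(-509) + (1056 + 152)*(-1008))/(k(-1937) + 3133686) = (4 + (1056 + 152)*(-1008))/((4 - (-1937)^(3/2)) + 3133686) = (4 + 1208*(-1008))/((4 - (-1937)*I*√1937) + 3133686) = (4 - 1217664)/((4 + 1937*I*√1937) + 3133686) = -1217660/(3133690 + 1937*I*√1937)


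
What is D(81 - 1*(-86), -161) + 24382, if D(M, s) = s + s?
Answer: 24060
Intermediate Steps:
D(M, s) = 2*s
D(81 - 1*(-86), -161) + 24382 = 2*(-161) + 24382 = -322 + 24382 = 24060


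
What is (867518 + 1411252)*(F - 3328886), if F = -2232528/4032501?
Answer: -10196537418148510260/1344167 ≈ -7.5858e+12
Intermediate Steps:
F = -744176/1344167 (F = -2232528*1/4032501 = -744176/1344167 ≈ -0.55363)
(867518 + 1411252)*(F - 3328886) = (867518 + 1411252)*(-744176/1344167 - 3328886) = 2278770*(-4474579452138/1344167) = -10196537418148510260/1344167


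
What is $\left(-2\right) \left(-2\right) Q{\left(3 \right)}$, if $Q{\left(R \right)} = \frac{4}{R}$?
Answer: $\frac{16}{3} \approx 5.3333$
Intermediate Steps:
$\left(-2\right) \left(-2\right) Q{\left(3 \right)} = \left(-2\right) \left(-2\right) \frac{4}{3} = 4 \cdot 4 \cdot \frac{1}{3} = 4 \cdot \frac{4}{3} = \frac{16}{3}$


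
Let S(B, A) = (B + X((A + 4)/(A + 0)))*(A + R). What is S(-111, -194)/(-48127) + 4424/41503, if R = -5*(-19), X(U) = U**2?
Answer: -321547884178/2684810945047 ≈ -0.11977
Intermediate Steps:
R = 95
S(B, A) = (95 + A)*(B + (4 + A)**2/A**2) (S(B, A) = (B + ((A + 4)/(A + 0))**2)*(A + 95) = (B + ((4 + A)/A)**2)*(95 + A) = (B + (4 + A)**2/A**2)*(95 + A) = (95 + A)*(B + (4 + A)**2/A**2))
S(-111, -194)/(-48127) + 4424/41503 = (95*(-111) - 194*(-111) + (4 - 194)**2/(-194) + 95*(4 - 194)**2/(-194)**2)/(-48127) + 4424/41503 = (-10545 + 21534 - 1/194*(-190)**2 + 95*(1/37636)*(-190)**2)*(-1/48127) + 4424*(1/41503) = (-10545 + 21534 - 1/194*36100 + 95*(1/37636)*36100)*(-1/48127) + 632/5929 = (-10545 + 21534 - 18050/97 + 857375/9409)*(-1/48127) + 632/5929 = (102502026/9409)*(-1/48127) + 632/5929 = -102502026/452826943 + 632/5929 = -321547884178/2684810945047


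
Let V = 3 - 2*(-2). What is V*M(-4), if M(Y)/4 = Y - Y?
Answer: 0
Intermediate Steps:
M(Y) = 0 (M(Y) = 4*(Y - Y) = 4*0 = 0)
V = 7 (V = 3 + 4 = 7)
V*M(-4) = 7*0 = 0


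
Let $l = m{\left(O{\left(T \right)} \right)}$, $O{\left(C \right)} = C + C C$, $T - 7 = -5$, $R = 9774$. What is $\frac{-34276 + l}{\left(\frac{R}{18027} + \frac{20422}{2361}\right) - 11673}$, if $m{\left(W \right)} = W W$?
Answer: $\frac{161923801920}{55159116547} \approx 2.9356$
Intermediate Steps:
$T = 2$ ($T = 7 - 5 = 2$)
$O{\left(C \right)} = C + C^{2}$
$m{\left(W \right)} = W^{2}$
$l = 36$ ($l = \left(2 \left(1 + 2\right)\right)^{2} = \left(2 \cdot 3\right)^{2} = 6^{2} = 36$)
$\frac{-34276 + l}{\left(\frac{R}{18027} + \frac{20422}{2361}\right) - 11673} = \frac{-34276 + 36}{\left(\frac{9774}{18027} + \frac{20422}{2361}\right) - 11673} = - \frac{34240}{\left(9774 \cdot \frac{1}{18027} + 20422 \cdot \frac{1}{2361}\right) - 11673} = - \frac{34240}{\left(\frac{1086}{2003} + \frac{20422}{2361}\right) - 11673} = - \frac{34240}{\frac{43469312}{4729083} - 11673} = - \frac{34240}{- \frac{55159116547}{4729083}} = \left(-34240\right) \left(- \frac{4729083}{55159116547}\right) = \frac{161923801920}{55159116547}$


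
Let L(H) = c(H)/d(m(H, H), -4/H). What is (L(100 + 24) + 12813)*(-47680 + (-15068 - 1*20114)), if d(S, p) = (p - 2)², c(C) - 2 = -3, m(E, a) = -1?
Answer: -4213850558632/3969 ≈ -1.0617e+9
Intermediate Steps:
c(C) = -1 (c(C) = 2 - 3 = -1)
d(S, p) = (-2 + p)²
L(H) = -1/(-2 - 4/H)² (L(H) = -1/((-2 - 4/H)²) = -1/(-2 - 4/H)²)
(L(100 + 24) + 12813)*(-47680 + (-15068 - 1*20114)) = (-(100 + 24)²/(4*(2 + (100 + 24))²) + 12813)*(-47680 + (-15068 - 1*20114)) = (-¼*124²/(2 + 124)² + 12813)*(-47680 + (-15068 - 20114)) = (-¼*15376/126² + 12813)*(-47680 - 35182) = (-¼*15376*1/15876 + 12813)*(-82862) = (-961/3969 + 12813)*(-82862) = (50853836/3969)*(-82862) = -4213850558632/3969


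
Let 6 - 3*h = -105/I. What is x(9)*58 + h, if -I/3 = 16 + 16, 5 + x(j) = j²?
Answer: 423325/96 ≈ 4409.6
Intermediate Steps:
x(j) = -5 + j²
I = -96 (I = -3*(16 + 16) = -3*32 = -96)
h = 157/96 (h = 2 - (-35)/(-96) = 2 - (-35)*(-1)/96 = 2 - ⅓*35/32 = 2 - 35/96 = 157/96 ≈ 1.6354)
x(9)*58 + h = (-5 + 9²)*58 + 157/96 = (-5 + 81)*58 + 157/96 = 76*58 + 157/96 = 4408 + 157/96 = 423325/96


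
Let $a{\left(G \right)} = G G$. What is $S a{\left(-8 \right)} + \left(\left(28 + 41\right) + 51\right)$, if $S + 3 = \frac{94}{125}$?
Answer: $- \frac{2984}{125} \approx -23.872$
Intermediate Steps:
$a{\left(G \right)} = G^{2}$
$S = - \frac{281}{125}$ ($S = -3 + \frac{94}{125} = - \frac{281}{125} \approx -2.248$)
$S a{\left(-8 \right)} + \left(\left(28 + 41\right) + 51\right) = - \frac{281 \left(-8\right)^{2}}{125} + \left(\left(28 + 41\right) + 51\right) = \left(- \frac{281}{125}\right) 64 + \left(69 + 51\right) = - \frac{17984}{125} + 120 = - \frac{2984}{125}$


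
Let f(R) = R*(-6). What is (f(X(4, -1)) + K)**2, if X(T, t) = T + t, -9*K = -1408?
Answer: 1552516/81 ≈ 19167.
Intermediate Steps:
K = 1408/9 (K = -1/9*(-1408) = 1408/9 ≈ 156.44)
f(R) = -6*R
(f(X(4, -1)) + K)**2 = (-6*(4 - 1) + 1408/9)**2 = (-6*3 + 1408/9)**2 = (-18 + 1408/9)**2 = (1246/9)**2 = 1552516/81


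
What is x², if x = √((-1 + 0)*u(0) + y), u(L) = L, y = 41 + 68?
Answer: 109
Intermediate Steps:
y = 109
x = √109 (x = √((-1 + 0)*0 + 109) = √(-1*0 + 109) = √(0 + 109) = √109 ≈ 10.440)
x² = (√109)² = 109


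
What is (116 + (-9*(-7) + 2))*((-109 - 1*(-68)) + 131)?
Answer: 16290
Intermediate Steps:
(116 + (-9*(-7) + 2))*((-109 - 1*(-68)) + 131) = (116 + (63 + 2))*((-109 + 68) + 131) = (116 + 65)*(-41 + 131) = 181*90 = 16290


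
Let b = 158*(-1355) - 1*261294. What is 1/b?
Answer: -1/475384 ≈ -2.1036e-6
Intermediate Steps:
b = -475384 (b = -214090 - 261294 = -475384)
1/b = 1/(-475384) = -1/475384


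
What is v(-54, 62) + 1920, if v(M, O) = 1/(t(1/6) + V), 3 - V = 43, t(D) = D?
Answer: 458874/239 ≈ 1920.0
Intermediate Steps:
V = -40 (V = 3 - 1*43 = 3 - 43 = -40)
v(M, O) = -6/239 (v(M, O) = 1/(1/6 - 40) = 1/(⅙ - 40) = 1/(-239/6) = -6/239)
v(-54, 62) + 1920 = -6/239 + 1920 = 458874/239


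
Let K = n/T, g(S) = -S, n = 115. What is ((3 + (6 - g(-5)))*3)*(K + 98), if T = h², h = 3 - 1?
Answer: 1521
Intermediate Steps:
h = 2
T = 4 (T = 2² = 4)
K = 115/4 ≈ 28.750
((3 + (6 - g(-5)))*3)*(K + 98) = ((3 + (6 - (-1)*(-5)))*3)*(115/4 + 98) = ((3 + (6 - 1*5))*3)*(507/4) = ((3 + (6 - 5))*3)*(507/4) = ((3 + 1)*3)*(507/4) = (4*3)*(507/4) = 12*(507/4) = 1521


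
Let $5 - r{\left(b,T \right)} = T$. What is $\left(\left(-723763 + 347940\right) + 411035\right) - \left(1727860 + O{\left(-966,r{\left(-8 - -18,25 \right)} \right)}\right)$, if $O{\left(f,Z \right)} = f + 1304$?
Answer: $-1692986$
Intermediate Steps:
$r{\left(b,T \right)} = 5 - T$
$O{\left(f,Z \right)} = 1304 + f$
$\left(\left(-723763 + 347940\right) + 411035\right) - \left(1727860 + O{\left(-966,r{\left(-8 - -18,25 \right)} \right)}\right) = \left(\left(-723763 + 347940\right) + 411035\right) - 1728198 = \left(-375823 + 411035\right) - 1728198 = 35212 - 1728198 = -1692986$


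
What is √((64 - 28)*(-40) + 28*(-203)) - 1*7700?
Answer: -7700 + 2*I*√1781 ≈ -7700.0 + 84.404*I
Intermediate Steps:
√((64 - 28)*(-40) + 28*(-203)) - 1*7700 = √(36*(-40) - 5684) - 7700 = √(-1440 - 5684) - 7700 = √(-7124) - 7700 = 2*I*√1781 - 7700 = -7700 + 2*I*√1781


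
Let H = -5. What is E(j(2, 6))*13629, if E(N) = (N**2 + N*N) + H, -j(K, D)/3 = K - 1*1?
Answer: 177177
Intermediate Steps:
j(K, D) = 3 - 3*K (j(K, D) = -3*(K - 1*1) = -3*(K - 1) = -3*(-1 + K) = 3 - 3*K)
E(N) = -5 + 2*N**2 (E(N) = (N**2 + N*N) - 5 = (N**2 + N**2) - 5 = 2*N**2 - 5 = -5 + 2*N**2)
E(j(2, 6))*13629 = (-5 + 2*(3 - 3*2)**2)*13629 = (-5 + 2*(3 - 6)**2)*13629 = (-5 + 2*(-3)**2)*13629 = (-5 + 2*9)*13629 = (-5 + 18)*13629 = 13*13629 = 177177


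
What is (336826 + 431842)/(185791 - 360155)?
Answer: -192167/43591 ≈ -4.4084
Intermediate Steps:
(336826 + 431842)/(185791 - 360155) = 768668/(-174364) = 768668*(-1/174364) = -192167/43591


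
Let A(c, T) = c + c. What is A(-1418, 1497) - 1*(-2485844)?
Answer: 2483008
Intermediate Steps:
A(c, T) = 2*c
A(-1418, 1497) - 1*(-2485844) = 2*(-1418) - 1*(-2485844) = -2836 + 2485844 = 2483008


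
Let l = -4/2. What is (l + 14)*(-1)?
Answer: -12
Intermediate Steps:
l = -2 (l = -4*½ = -2)
(l + 14)*(-1) = (-2 + 14)*(-1) = 12*(-1) = -12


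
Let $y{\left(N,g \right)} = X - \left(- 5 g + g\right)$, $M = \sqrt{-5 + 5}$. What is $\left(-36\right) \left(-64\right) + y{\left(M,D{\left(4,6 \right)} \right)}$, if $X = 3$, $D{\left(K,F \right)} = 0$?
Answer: $2307$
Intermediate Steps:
$M = 0$ ($M = \sqrt{0} = 0$)
$y{\left(N,g \right)} = 3 + 4 g$ ($y{\left(N,g \right)} = 3 - \left(- 5 g + g\right) = 3 - - 4 g = 3 + 4 g$)
$\left(-36\right) \left(-64\right) + y{\left(M,D{\left(4,6 \right)} \right)} = \left(-36\right) \left(-64\right) + \left(3 + 4 \cdot 0\right) = 2304 + \left(3 + 0\right) = 2304 + 3 = 2307$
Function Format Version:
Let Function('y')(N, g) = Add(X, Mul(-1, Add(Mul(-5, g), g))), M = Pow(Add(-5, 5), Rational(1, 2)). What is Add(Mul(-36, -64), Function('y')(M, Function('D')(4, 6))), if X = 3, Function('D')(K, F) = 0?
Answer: 2307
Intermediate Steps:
M = 0 (M = Pow(0, Rational(1, 2)) = 0)
Function('y')(N, g) = Add(3, Mul(4, g)) (Function('y')(N, g) = Add(3, Mul(-1, Add(Mul(-5, g), g))) = Add(3, Mul(-1, Mul(-4, g))) = Add(3, Mul(4, g)))
Add(Mul(-36, -64), Function('y')(M, Function('D')(4, 6))) = Add(Mul(-36, -64), Add(3, Mul(4, 0))) = Add(2304, Add(3, 0)) = Add(2304, 3) = 2307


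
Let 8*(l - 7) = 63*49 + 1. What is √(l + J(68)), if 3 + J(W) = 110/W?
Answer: √452710/34 ≈ 19.789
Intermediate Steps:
J(W) = -3 + 110/W
l = 393 (l = 7 + (63*49 + 1)/8 = 7 + (3087 + 1)/8 = 7 + (⅛)*3088 = 7 + 386 = 393)
√(l + J(68)) = √(393 + (-3 + 110/68)) = √(393 + (-3 + 110*(1/68))) = √(393 + (-3 + 55/34)) = √(393 - 47/34) = √(13315/34) = √452710/34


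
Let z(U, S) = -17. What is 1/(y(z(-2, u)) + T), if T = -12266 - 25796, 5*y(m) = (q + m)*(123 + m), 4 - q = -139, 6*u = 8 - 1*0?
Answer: -5/176954 ≈ -2.8256e-5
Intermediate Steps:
u = 4/3 (u = (8 - 1*0)/6 = (8 + 0)/6 = (1/6)*8 = 4/3 ≈ 1.3333)
q = 143 (q = 4 - 1*(-139) = 4 + 139 = 143)
y(m) = (123 + m)*(143 + m)/5 (y(m) = ((143 + m)*(123 + m))/5 = ((123 + m)*(143 + m))/5 = (123 + m)*(143 + m)/5)
T = -38062
1/(y(z(-2, u)) + T) = 1/((17589/5 + (1/5)*(-17)**2 + (266/5)*(-17)) - 38062) = 1/((17589/5 + (1/5)*289 - 4522/5) - 38062) = 1/((17589/5 + 289/5 - 4522/5) - 38062) = 1/(13356/5 - 38062) = 1/(-176954/5) = -5/176954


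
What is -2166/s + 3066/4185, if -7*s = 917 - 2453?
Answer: -3263533/357120 ≈ -9.1385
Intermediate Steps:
s = 1536/7 (s = -(917 - 2453)/7 = -1/7*(-1536) = 1536/7 ≈ 219.43)
-2166/s + 3066/4185 = -2166/1536/7 + 3066/4185 = -2166*7/1536 + 3066*(1/4185) = -2527/256 + 1022/1395 = -3263533/357120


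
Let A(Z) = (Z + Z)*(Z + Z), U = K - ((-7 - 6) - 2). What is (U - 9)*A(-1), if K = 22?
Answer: 112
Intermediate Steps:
U = 37 (U = 22 - ((-7 - 6) - 2) = 22 - (-13 - 2) = 22 - 1*(-15) = 22 + 15 = 37)
A(Z) = 4*Z² (A(Z) = (2*Z)*(2*Z) = 4*Z²)
(U - 9)*A(-1) = (37 - 9)*(4*(-1)²) = 28*(4*1) = 28*4 = 112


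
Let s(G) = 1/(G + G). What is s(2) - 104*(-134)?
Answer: 55745/4 ≈ 13936.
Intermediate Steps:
s(G) = 1/(2*G)
s(2) - 104*(-134) = (1/2)/2 - 104*(-134) = (1/2)*(1/2) + 13936 = 1/4 + 13936 = 55745/4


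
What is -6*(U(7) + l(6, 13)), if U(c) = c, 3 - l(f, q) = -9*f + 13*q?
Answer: 630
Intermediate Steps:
l(f, q) = 3 - 13*q + 9*f (l(f, q) = 3 - (-9*f + 13*q) = 3 + (-13*q + 9*f) = 3 - 13*q + 9*f)
-6*(U(7) + l(6, 13)) = -6*(7 + (3 - 13*13 + 9*6)) = -6*(7 + (3 - 169 + 54)) = -6*(7 - 112) = -6*(-105) = 630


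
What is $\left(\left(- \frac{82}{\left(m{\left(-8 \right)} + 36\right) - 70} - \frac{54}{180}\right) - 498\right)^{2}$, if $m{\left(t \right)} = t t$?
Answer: $\frac{225930961}{900} \approx 2.5103 \cdot 10^{5}$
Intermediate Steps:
$m{\left(t \right)} = t^{2}$
$\left(\left(- \frac{82}{\left(m{\left(-8 \right)} + 36\right) - 70} - \frac{54}{180}\right) - 498\right)^{2} = \left(\left(- \frac{82}{\left(\left(-8\right)^{2} + 36\right) - 70} - \frac{54}{180}\right) - 498\right)^{2} = \left(\left(- \frac{82}{\left(64 + 36\right) - 70} - \frac{3}{10}\right) - 498\right)^{2} = \left(\left(- \frac{82}{100 - 70} - \frac{3}{10}\right) - 498\right)^{2} = \left(\left(- \frac{82}{30} - \frac{3}{10}\right) - 498\right)^{2} = \left(\left(\left(-82\right) \frac{1}{30} - \frac{3}{10}\right) - 498\right)^{2} = \left(\left(- \frac{41}{15} - \frac{3}{10}\right) - 498\right)^{2} = \left(- \frac{91}{30} - 498\right)^{2} = \left(- \frac{15031}{30}\right)^{2} = \frac{225930961}{900}$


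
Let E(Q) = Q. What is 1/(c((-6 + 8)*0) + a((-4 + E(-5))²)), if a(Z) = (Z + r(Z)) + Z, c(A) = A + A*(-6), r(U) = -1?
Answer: 1/161 ≈ 0.0062112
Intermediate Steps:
c(A) = -5*A (c(A) = A - 6*A = -5*A)
a(Z) = -1 + 2*Z (a(Z) = (Z - 1) + Z = (-1 + Z) + Z = -1 + 2*Z)
1/(c((-6 + 8)*0) + a((-4 + E(-5))²)) = 1/(-5*(-6 + 8)*0 + (-1 + 2*(-4 - 5)²)) = 1/(-10*0 + (-1 + 2*(-9)²)) = 1/(-5*0 + (-1 + 2*81)) = 1/(0 + (-1 + 162)) = 1/(0 + 161) = 1/161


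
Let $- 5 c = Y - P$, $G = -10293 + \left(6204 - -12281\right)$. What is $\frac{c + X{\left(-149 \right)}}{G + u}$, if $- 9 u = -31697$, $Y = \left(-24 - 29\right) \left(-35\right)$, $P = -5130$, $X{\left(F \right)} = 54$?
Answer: $- \frac{12087}{105425} \approx -0.11465$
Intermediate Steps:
$Y = 1855$ ($Y = \left(-53\right) \left(-35\right) = 1855$)
$G = 8192$ ($G = -10293 + \left(6204 + 12281\right) = -10293 + 18485 = 8192$)
$c = -1397$ ($c = - \frac{1855 - -5130}{5} = - \frac{1855 + 5130}{5} = \left(- \frac{1}{5}\right) 6985 = -1397$)
$u = \frac{31697}{9}$ ($u = \left(- \frac{1}{9}\right) \left(-31697\right) = \frac{31697}{9} \approx 3521.9$)
$\frac{c + X{\left(-149 \right)}}{G + u} = \frac{-1397 + 54}{8192 + \frac{31697}{9}} = - \frac{1343}{\frac{105425}{9}} = \left(-1343\right) \frac{9}{105425} = - \frac{12087}{105425}$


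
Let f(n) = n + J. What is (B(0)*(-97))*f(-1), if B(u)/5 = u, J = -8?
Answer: 0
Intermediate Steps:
f(n) = -8 + n (f(n) = n - 8 = -8 + n)
B(u) = 5*u
(B(0)*(-97))*f(-1) = ((5*0)*(-97))*(-8 - 1) = (0*(-97))*(-9) = 0*(-9) = 0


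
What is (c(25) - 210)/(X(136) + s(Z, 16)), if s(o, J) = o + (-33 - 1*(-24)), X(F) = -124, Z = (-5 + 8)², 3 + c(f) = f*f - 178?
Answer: -117/62 ≈ -1.8871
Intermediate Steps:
c(f) = -181 + f² (c(f) = -3 + (f*f - 178) = -3 + (f² - 178) = -3 + (-178 + f²) = -181 + f²)
Z = 9 (Z = 3² = 9)
s(o, J) = -9 + o (s(o, J) = o + (-33 + 24) = o - 9 = -9 + o)
(c(25) - 210)/(X(136) + s(Z, 16)) = ((-181 + 25²) - 210)/(-124 + (-9 + 9)) = ((-181 + 625) - 210)/(-124 + 0) = (444 - 210)/(-124) = 234*(-1/124) = -117/62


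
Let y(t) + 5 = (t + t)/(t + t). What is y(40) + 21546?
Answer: 21542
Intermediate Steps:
y(t) = -4 (y(t) = -5 + (t + t)/(t + t) = -5 + (2*t)/((2*t)) = -5 + (2*t)*(1/(2*t)) = -5 + 1 = -4)
y(40) + 21546 = -4 + 21546 = 21542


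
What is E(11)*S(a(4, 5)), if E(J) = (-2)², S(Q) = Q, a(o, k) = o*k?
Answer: 80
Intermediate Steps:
a(o, k) = k*o
E(J) = 4
E(11)*S(a(4, 5)) = 4*(5*4) = 4*20 = 80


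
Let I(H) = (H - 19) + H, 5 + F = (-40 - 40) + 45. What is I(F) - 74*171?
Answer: -12753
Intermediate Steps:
F = -40 (F = -5 + ((-40 - 40) + 45) = -5 + (-80 + 45) = -5 - 35 = -40)
I(H) = -19 + 2*H (I(H) = (-19 + H) + H = -19 + 2*H)
I(F) - 74*171 = (-19 + 2*(-40)) - 74*171 = (-19 - 80) - 12654 = -99 - 12654 = -12753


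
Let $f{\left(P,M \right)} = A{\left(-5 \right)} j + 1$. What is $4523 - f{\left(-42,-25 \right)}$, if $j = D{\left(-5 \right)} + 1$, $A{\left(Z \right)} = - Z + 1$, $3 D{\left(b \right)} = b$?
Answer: $4526$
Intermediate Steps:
$D{\left(b \right)} = \frac{b}{3}$
$A{\left(Z \right)} = 1 - Z$
$j = - \frac{2}{3}$ ($j = \frac{1}{3} \left(-5\right) + 1 = - \frac{5}{3} + 1 = - \frac{2}{3} \approx -0.66667$)
$f{\left(P,M \right)} = -3$ ($f{\left(P,M \right)} = \left(1 - -5\right) \left(- \frac{2}{3}\right) + 1 = \left(1 + 5\right) \left(- \frac{2}{3}\right) + 1 = 6 \left(- \frac{2}{3}\right) + 1 = -4 + 1 = -3$)
$4523 - f{\left(-42,-25 \right)} = 4523 - -3 = 4523 + 3 = 4526$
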